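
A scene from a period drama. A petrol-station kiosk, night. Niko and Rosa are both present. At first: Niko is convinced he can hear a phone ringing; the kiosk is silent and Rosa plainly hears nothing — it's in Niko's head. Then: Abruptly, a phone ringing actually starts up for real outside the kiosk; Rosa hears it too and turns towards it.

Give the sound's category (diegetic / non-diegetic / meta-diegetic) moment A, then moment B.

Moment A: only Niko 'hears' it — imagined, in his mind → meta-diegetic.
Moment B: now there's a real external source and Rosa hears it too — in the story world → diegetic.

meta-diegetic, diegetic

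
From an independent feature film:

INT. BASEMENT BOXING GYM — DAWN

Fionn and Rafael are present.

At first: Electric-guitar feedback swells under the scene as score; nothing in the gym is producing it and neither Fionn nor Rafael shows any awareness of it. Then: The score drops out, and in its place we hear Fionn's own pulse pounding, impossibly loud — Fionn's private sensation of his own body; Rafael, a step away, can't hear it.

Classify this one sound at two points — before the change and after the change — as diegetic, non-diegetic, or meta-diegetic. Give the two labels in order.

non-diegetic, meta-diegetic

Before the change: underscore with no in-world source, inaudible to the characters → non-diegetic.
After the change: the body sound is Fionn's subjective perception alone — Rafael can't hear it → meta-diegetic.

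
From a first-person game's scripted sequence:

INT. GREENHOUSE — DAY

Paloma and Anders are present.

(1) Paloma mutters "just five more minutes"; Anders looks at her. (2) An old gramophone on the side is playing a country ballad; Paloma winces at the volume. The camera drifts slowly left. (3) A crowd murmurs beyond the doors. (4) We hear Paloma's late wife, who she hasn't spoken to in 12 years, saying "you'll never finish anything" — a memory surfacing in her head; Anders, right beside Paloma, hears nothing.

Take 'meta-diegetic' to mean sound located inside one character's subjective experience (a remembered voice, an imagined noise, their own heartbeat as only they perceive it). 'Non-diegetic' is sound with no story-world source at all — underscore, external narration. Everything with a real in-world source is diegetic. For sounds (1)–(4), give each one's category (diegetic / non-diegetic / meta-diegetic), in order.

Sound (1): on-screen dialogue — Paloma speaks and Anders is there to hear, so diegetic.
(2) source music from an old gramophone, which exists in the story world → diegetic.
(3) ambient/room sound belonging to the story's physical space → diegetic.
Sound (4): it's Paloma's recollection rendered as sound; the other character can't hear it, so meta-diegetic.

diegetic, diegetic, diegetic, meta-diegetic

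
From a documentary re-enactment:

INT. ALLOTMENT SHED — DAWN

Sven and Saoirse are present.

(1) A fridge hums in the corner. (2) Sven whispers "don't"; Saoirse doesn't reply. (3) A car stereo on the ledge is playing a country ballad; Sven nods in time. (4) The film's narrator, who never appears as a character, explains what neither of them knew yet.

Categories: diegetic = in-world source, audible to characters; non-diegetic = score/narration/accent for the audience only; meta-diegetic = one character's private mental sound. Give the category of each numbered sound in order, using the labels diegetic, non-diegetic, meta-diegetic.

diegetic, diegetic, diegetic, non-diegetic

(1) it's the actual ambient sound of the location → diegetic.
(2) Sven is a character speaking aloud in the scene → diegetic.
(3) is diegetic: the music comes from an on-screen device that Sven responds to.
(4) external voice-over — not a character, not heard by anyone in the scene → non-diegetic.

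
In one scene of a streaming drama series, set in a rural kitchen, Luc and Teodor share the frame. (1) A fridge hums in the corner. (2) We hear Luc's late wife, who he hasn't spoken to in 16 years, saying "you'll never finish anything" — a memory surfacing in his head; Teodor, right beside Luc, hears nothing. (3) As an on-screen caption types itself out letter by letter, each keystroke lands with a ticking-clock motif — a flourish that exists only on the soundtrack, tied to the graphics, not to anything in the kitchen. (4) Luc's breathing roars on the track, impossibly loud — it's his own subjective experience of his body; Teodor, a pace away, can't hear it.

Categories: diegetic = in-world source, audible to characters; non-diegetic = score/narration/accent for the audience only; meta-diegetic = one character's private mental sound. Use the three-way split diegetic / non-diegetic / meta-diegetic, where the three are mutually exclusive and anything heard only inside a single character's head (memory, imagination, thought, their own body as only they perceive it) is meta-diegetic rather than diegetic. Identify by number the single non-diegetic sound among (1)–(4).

(1) ambient/room sound belonging to the story's physical space → diegetic.
Sound (2): a remembered line, private to Luc — not present in the room, not audible to Teodor, so meta-diegetic.
(3) sound married to a title/caption — outside the diegesis by definition → non-diegetic.
(4) is meta-diegetic: it's Luc's internal bodily sensation rendered as sound; only Luc 'hears' it.
Only (3) is non-diegetic.

3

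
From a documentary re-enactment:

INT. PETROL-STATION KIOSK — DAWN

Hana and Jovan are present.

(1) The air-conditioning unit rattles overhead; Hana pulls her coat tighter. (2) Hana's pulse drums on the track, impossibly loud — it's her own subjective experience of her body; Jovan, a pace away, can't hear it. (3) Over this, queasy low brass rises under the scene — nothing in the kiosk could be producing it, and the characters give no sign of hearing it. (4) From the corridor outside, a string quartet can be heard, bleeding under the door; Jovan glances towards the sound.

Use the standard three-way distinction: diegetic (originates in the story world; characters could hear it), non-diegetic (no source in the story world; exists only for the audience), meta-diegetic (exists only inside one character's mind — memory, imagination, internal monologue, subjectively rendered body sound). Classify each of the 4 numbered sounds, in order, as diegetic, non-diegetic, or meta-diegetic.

diegetic, meta-diegetic, non-diegetic, diegetic

(1) it's the actual ambient sound of the location → diegetic.
(2) it's Hana's internal bodily sensation rendered as sound; only Hana 'hears' it → meta-diegetic.
(3) is non-diegetic: nothing in the kiosk produces it and the characters don't hear it — pure soundtrack.
Sound (4): the music has an off-screen but real-world source and a character hears it, so diegetic.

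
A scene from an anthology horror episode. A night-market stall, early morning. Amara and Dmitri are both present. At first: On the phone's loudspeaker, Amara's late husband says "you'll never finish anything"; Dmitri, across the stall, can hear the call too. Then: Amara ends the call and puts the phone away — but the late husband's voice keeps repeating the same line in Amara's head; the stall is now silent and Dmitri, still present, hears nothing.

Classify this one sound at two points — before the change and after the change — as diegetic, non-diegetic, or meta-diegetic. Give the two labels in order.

Before the change: the loudspeaker is an in-world source; both Amara and Dmitri hear the call → diegetic.
After the change: with the phone off, the voice continues only as Amara's private mental replay — Dmitri can't hear it → meta-diegetic.

diegetic, meta-diegetic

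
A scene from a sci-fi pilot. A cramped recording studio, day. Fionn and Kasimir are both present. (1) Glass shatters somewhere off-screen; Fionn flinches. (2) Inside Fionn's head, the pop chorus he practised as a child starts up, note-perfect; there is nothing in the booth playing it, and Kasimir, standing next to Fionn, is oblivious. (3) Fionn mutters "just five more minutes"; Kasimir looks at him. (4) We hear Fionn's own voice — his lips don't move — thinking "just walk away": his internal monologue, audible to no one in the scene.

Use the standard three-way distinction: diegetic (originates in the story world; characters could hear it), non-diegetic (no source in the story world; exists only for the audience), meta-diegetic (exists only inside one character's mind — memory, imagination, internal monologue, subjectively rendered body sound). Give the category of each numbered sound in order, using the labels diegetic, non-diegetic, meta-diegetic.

diegetic, meta-diegetic, diegetic, meta-diegetic

Sound (1): glass is a real object/event in the scene's world, so diegetic.
(2) it lives in Fionn's subjectivity, not in the booth → meta-diegetic.
Sound (3): Fionn is a character speaking aloud in the scene, so diegetic.
(4) is meta-diegetic: it's Fionn's unspoken thought, heard only by the audience via his subjectivity.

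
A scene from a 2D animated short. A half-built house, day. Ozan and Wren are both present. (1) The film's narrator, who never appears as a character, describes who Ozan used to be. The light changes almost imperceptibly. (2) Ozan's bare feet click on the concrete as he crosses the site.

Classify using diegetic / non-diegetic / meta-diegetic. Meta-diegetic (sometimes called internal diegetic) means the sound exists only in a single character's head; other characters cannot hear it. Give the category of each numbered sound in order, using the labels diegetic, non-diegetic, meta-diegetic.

non-diegetic, diegetic

(1) is non-diegetic: commentary laid over the scene from outside the fiction.
(2) it's the physical sound of Ozan moving in the space → diegetic.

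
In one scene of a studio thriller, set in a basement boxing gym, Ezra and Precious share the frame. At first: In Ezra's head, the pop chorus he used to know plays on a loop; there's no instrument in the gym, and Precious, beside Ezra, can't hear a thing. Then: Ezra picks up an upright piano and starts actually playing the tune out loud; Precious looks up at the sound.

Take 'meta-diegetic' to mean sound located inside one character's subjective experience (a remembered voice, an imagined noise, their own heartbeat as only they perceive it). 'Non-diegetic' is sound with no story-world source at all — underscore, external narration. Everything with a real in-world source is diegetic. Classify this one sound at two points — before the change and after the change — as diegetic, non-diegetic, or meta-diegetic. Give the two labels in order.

meta-diegetic, diegetic

Before the change: the tune exists only as Ezra's private memory; Precious can't hear it → meta-diegetic.
After the change: Ezra is now producing it live on an upright piano, in the room, and Precious hears it → diegetic.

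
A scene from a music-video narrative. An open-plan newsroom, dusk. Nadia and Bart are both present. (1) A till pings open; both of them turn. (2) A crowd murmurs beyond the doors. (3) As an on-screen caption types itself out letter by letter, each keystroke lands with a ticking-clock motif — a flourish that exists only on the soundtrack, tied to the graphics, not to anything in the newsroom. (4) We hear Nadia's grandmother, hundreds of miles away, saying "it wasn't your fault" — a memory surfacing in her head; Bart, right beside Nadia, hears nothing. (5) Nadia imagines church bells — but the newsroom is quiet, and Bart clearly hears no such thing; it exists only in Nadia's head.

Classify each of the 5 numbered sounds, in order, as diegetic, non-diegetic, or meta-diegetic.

diegetic, diegetic, non-diegetic, meta-diegetic, meta-diegetic

(1) is diegetic: an in-world source (a till); characters could hear it.
(2) ambient/room sound belonging to the story's physical space → diegetic.
(3) it accompanies on-screen graphics, not anything inside the story world → non-diegetic.
(4) is meta-diegetic: a remembered line, private to Nadia — not present in the room, not audible to Bart.
Sound (5): subjective to Nadia: the newsroom is silent and Bart hears nothing, so meta-diegetic.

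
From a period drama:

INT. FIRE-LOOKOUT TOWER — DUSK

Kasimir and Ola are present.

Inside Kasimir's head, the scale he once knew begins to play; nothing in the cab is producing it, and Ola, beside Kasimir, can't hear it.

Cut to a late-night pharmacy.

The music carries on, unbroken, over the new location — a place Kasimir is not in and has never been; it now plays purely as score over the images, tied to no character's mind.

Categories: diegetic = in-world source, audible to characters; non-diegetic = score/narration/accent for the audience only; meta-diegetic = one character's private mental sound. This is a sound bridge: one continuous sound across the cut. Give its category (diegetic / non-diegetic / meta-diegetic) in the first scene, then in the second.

Scene one: the music exists only inside Kasimir's mind; Ola can't hear it → meta-diegetic.
Scene two: it's detached from Kasimir entirely and plays over unrelated images with no in-world source — conventional underscore → non-diegetic.

meta-diegetic, non-diegetic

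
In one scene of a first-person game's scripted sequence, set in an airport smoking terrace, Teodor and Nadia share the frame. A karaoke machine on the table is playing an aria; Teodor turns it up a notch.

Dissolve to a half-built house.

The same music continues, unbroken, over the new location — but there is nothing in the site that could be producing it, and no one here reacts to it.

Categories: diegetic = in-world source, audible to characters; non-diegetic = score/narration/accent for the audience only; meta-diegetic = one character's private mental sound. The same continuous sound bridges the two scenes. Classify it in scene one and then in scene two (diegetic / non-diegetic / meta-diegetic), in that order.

Scene one: a karaoke machine is an on-screen source and Teodor reacts to it → diegetic.
Scene two: there is no source in the site and no one hears it — it's now underscore → non-diegetic.

diegetic, non-diegetic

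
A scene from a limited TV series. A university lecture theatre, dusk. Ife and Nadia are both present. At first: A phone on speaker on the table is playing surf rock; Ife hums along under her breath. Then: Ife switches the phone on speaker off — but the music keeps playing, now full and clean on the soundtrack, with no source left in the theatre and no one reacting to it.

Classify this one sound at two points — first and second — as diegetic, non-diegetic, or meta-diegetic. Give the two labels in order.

First: a phone on speaker is a real in-scene source and Ife reacts to it → diegetic.
Second: there is no longer any in-world source and no one can hear it — it has become underscore → non-diegetic.

diegetic, non-diegetic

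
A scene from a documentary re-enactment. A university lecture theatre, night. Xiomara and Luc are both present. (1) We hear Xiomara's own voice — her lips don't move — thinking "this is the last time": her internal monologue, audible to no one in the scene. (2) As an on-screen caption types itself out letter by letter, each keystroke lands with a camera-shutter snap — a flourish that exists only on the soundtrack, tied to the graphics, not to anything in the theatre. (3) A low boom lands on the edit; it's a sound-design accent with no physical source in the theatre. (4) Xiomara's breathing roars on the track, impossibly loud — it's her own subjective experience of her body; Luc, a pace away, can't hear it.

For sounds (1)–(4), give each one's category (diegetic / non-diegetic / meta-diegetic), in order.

Sound (1): it's Xiomara's unspoken thought, heard only by the audience via her subjectivity, so meta-diegetic.
Sound (2): it accompanies on-screen graphics, not anything inside the story world, so non-diegetic.
Sound (3): it's a sound-design accent with no in-world source; no one in the scene can hear it, so non-diegetic.
(4) a subjective body sound — Xiomara's private perception, inaudible to Luc → meta-diegetic.

meta-diegetic, non-diegetic, non-diegetic, meta-diegetic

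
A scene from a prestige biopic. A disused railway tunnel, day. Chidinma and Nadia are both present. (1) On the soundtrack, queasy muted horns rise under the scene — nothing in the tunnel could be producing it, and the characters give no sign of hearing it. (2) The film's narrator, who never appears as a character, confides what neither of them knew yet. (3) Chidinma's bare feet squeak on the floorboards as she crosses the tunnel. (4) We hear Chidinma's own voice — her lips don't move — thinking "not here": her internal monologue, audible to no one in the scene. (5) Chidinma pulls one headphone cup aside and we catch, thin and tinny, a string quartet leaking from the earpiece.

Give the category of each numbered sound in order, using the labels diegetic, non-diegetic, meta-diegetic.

non-diegetic, non-diegetic, diegetic, meta-diegetic, diegetic

Sound (1): score with no on-screen or off-screen source; it exists for the audience alone, so non-diegetic.
(2) is non-diegetic: external voice-over — not a character, not heard by anyone in the scene.
(3) a character's body making contact with the set — an in-world sound → diegetic.
(4) is meta-diegetic: Chidinma's thought-voice: a private mental sound no other character can hear.
(5) the headphones are an on-screen source → diegetic.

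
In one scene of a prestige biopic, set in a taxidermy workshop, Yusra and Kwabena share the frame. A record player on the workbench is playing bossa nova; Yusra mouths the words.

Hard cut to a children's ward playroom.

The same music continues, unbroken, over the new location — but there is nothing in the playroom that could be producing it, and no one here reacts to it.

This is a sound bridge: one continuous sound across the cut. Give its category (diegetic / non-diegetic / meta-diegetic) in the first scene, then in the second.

Scene one: a record player is an on-screen source and Yusra reacts to it → diegetic.
Scene two: there is no source in the playroom and no one hears it — it's now underscore → non-diegetic.

diegetic, non-diegetic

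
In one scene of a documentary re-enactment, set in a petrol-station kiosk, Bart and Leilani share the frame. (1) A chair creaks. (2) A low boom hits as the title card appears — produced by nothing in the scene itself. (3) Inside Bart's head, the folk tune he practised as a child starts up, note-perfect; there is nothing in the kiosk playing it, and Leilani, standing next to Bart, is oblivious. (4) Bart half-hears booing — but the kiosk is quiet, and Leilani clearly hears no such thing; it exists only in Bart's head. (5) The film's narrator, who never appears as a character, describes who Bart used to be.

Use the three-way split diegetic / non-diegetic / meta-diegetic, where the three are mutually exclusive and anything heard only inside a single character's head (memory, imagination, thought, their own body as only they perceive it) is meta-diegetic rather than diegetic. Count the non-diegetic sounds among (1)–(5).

(1) is diegetic: an in-world source (a chair); characters could hear it.
(2) is non-diegetic: it's a sound-design accent with no in-world source; no one in the scene can hear it.
(3) is meta-diegetic: remembered music, private to Bart — Leilani is oblivious because it isn't in the room.
(4) the sound is imagined by Bart; nothing in the story world is producing it and Leilani can't hear it → meta-diegetic.
Sound (5): the narrator exists outside the story world, addressing only the audience, so non-diegetic.
So 2 of the 5 are non-diegetic: (2), (5).

2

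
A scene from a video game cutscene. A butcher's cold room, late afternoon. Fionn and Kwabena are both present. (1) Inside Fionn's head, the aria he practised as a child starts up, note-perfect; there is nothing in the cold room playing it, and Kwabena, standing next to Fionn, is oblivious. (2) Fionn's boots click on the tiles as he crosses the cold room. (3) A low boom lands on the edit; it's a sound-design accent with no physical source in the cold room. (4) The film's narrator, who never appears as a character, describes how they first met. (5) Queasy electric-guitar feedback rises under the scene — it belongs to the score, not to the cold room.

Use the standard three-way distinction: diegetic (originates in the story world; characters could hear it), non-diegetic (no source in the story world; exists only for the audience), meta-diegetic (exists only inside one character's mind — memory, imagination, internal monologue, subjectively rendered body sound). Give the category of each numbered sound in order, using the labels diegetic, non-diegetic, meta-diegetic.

Sound (1): remembered music, private to Fionn — Kwabena is oblivious because it isn't in the room, so meta-diegetic.
(2) a character's body making contact with the set — an in-world sound → diegetic.
(3) an editorial stinger — it belongs to the cut, not the story world → non-diegetic.
(4) external voice-over — not a character, not heard by anyone in the scene → non-diegetic.
(5) it has no source in the story world and no character can hear it — it's underscore → non-diegetic.

meta-diegetic, diegetic, non-diegetic, non-diegetic, non-diegetic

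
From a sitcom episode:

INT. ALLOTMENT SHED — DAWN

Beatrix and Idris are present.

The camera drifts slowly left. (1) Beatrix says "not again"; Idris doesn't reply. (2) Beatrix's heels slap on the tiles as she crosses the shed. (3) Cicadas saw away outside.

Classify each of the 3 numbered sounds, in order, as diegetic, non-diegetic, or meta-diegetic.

Sound (1): on-screen dialogue — Beatrix speaks and Idris is there to hear, so diegetic.
Sound (2): a character's body making contact with the set — an in-world sound, so diegetic.
(3) it's the actual ambient sound of the location → diegetic.

diegetic, diegetic, diegetic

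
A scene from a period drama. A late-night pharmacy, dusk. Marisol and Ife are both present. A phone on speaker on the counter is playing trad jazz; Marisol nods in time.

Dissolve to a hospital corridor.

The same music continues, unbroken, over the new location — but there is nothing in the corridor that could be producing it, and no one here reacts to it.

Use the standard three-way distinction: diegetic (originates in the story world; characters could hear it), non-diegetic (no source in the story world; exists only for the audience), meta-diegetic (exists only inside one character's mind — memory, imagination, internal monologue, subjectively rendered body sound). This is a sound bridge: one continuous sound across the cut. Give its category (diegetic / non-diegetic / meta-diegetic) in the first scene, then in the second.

Scene one: a phone on speaker is an on-screen source and Marisol reacts to it → diegetic.
Scene two: there is no source in the corridor and no one hears it — it's now underscore → non-diegetic.

diegetic, non-diegetic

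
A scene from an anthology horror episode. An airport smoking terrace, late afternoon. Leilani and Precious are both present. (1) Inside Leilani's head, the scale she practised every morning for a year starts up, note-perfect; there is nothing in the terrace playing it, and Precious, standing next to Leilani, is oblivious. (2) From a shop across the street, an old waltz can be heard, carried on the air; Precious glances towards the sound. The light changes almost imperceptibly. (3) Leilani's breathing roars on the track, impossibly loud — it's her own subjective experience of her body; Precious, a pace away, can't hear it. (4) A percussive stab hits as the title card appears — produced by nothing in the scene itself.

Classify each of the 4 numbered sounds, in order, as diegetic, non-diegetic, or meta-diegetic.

(1) the music is a memory playing inside Leilani's mind alone; no real-world source, Precious can't hear it → meta-diegetic.
(2) is diegetic: off-screen diegetic: the source is out of frame but still in the story's space.
(3) point-of-audition from inside Leilani's body; not a sound in the room → meta-diegetic.
Sound (4): it's a sound-design accent with no in-world source; no one in the scene can hear it, so non-diegetic.

meta-diegetic, diegetic, meta-diegetic, non-diegetic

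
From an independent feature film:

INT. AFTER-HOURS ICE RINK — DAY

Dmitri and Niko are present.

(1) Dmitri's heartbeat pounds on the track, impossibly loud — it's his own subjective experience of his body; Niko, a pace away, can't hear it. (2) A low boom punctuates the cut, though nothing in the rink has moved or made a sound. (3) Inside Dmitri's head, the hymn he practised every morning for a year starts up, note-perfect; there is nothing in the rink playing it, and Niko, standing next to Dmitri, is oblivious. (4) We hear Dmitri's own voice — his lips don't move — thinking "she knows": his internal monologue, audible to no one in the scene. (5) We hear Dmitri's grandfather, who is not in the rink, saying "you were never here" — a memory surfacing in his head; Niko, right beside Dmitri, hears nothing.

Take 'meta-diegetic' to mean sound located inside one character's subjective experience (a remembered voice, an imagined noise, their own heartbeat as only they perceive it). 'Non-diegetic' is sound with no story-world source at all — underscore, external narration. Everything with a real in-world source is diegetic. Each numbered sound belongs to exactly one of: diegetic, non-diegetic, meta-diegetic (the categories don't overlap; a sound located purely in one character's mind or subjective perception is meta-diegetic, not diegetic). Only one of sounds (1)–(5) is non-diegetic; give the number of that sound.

(1) a subjective body sound — Dmitri's private perception, inaudible to Niko → meta-diegetic.
Sound (2): it's a sound-design accent with no in-world source; no one in the scene can hear it, so non-diegetic.
(3) the music is a memory playing inside Dmitri's mind alone; no real-world source, Niko can't hear it → meta-diegetic.
Sound (4): internal monologue — inside Dmitri's mind, not spoken into the scene, so meta-diegetic.
(5) is meta-diegetic: it's Dmitri's recollection rendered as sound; the other character can't hear it.
Only (2) is non-diegetic.

2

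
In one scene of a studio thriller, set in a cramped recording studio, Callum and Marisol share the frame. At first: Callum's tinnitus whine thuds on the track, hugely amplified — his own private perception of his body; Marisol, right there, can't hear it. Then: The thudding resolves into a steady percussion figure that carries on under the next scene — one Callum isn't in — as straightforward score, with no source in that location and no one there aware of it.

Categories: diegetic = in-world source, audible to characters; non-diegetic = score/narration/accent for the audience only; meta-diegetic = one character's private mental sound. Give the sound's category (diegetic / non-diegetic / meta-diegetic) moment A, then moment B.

meta-diegetic, non-diegetic

Moment A: it's Callum's subjective body sound, inaudible to Marisol → meta-diegetic.
Moment B: detached from Callum and playing as sourceless score over a scene he isn't in — for the audience only → non-diegetic.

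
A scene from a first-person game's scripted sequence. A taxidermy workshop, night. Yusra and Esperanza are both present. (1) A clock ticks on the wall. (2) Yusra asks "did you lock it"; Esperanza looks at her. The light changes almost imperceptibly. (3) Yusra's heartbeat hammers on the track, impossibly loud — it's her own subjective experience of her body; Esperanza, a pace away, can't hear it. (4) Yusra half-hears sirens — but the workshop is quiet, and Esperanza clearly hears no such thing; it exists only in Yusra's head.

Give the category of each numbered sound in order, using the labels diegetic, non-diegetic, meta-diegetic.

(1) the sound comes from a clock physically present in the location → diegetic.
(2) Yusra is a character speaking aloud in the scene → diegetic.
(3) is meta-diegetic: it's Yusra's internal bodily sensation rendered as sound; only Yusra 'hears' it.
(4) Yusra alone 'hears' it — an imagined sound, not present in the space → meta-diegetic.

diegetic, diegetic, meta-diegetic, meta-diegetic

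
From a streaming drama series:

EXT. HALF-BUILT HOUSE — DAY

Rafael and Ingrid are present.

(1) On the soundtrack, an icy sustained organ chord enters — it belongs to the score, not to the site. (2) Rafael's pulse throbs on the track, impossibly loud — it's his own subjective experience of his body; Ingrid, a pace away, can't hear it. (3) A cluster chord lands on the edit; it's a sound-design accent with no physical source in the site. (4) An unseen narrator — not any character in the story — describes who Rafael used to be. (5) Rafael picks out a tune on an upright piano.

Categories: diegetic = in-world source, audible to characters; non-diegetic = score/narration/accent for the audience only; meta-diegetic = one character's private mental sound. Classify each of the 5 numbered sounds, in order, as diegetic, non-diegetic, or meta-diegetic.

non-diegetic, meta-diegetic, non-diegetic, non-diegetic, diegetic

Sound (1): nothing in the site produces it and the characters don't hear it — pure soundtrack, so non-diegetic.
Sound (2): it's Rafael's internal bodily sensation rendered as sound; only Rafael 'hears' it, so meta-diegetic.
Sound (3): nothing in the scene produces it; it's an accent added for the audience, so non-diegetic.
(4) is non-diegetic: the narrator exists outside the story world, addressing only the audience.
Sound (5): the instrument and the performer are both in the scene, so diegetic.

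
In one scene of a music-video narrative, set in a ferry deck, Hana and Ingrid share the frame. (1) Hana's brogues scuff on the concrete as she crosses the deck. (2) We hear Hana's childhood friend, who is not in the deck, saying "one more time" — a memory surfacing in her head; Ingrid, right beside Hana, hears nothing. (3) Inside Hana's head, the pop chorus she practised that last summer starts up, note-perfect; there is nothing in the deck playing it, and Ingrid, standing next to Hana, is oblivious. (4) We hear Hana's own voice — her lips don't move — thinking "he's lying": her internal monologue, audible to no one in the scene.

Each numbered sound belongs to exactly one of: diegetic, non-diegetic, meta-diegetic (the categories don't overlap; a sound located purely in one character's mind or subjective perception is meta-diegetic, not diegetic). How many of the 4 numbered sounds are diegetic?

1

(1) is diegetic: Hana's footsteps are produced in the story world.
Sound (2): a remembered line, private to Hana — not present in the room, not audible to Ingrid, so meta-diegetic.
(3) it lives in Hana's subjectivity, not in the deck → meta-diegetic.
(4) Hana's thought-voice: a private mental sound no other character can hear → meta-diegetic.
So 1 of the 4 is diegetic: (1).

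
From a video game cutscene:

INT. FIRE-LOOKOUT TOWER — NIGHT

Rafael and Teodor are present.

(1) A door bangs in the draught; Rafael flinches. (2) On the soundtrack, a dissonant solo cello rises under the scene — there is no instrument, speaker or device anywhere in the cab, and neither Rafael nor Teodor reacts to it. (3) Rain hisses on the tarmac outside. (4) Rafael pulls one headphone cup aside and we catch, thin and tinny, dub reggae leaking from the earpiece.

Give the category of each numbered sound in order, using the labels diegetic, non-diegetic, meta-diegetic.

diegetic, non-diegetic, diegetic, diegetic

Sound (1): a door is a real object/event in the scene's world, so diegetic.
Sound (2): nothing in the cab produces it and the characters don't hear it — pure soundtrack, so non-diegetic.
(3) is diegetic: ambient/room sound belonging to the story's physical space.
(4) is diegetic: it's leaking from a physical pair of headphones in the scene.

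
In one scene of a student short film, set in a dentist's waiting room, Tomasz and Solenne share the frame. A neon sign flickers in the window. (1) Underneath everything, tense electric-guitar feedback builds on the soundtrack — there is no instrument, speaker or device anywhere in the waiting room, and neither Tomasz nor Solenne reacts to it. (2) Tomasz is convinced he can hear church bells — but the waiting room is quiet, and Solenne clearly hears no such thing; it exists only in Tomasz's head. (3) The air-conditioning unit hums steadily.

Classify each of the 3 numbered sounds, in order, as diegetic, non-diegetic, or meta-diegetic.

(1) it has no source in the story world and no character can hear it — it's underscore → non-diegetic.
(2) is meta-diegetic: the sound is imagined by Tomasz; nothing in the story world is producing it and Solenne can't hear it.
Sound (3): the air-conditioning unit is part of the location's real environment, so diegetic.

non-diegetic, meta-diegetic, diegetic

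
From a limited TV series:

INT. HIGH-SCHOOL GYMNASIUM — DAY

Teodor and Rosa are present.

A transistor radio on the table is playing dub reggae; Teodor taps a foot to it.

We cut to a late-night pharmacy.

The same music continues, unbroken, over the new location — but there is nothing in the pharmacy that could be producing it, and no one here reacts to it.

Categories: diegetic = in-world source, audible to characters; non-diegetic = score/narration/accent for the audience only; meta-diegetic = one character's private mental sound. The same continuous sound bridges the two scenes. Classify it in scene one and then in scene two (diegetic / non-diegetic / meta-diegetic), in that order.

diegetic, non-diegetic

Scene one: a transistor radio is an on-screen source and Teodor reacts to it → diegetic.
Scene two: there is no source in the pharmacy and no one hears it — it's now underscore → non-diegetic.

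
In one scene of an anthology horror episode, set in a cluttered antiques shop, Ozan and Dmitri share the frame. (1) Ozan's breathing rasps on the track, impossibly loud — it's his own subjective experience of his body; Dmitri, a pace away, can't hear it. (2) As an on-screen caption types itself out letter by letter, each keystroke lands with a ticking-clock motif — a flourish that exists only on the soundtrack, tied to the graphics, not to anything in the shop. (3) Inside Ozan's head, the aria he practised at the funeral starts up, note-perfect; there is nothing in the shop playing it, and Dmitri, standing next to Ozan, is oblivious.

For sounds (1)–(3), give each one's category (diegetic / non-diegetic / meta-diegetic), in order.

meta-diegetic, non-diegetic, meta-diegetic

(1) is meta-diegetic: it's Ozan's internal bodily sensation rendered as sound; only Ozan 'hears' it.
(2) it accompanies on-screen graphics, not anything inside the story world → non-diegetic.
(3) is meta-diegetic: remembered music, private to Ozan — Dmitri is oblivious because it isn't in the room.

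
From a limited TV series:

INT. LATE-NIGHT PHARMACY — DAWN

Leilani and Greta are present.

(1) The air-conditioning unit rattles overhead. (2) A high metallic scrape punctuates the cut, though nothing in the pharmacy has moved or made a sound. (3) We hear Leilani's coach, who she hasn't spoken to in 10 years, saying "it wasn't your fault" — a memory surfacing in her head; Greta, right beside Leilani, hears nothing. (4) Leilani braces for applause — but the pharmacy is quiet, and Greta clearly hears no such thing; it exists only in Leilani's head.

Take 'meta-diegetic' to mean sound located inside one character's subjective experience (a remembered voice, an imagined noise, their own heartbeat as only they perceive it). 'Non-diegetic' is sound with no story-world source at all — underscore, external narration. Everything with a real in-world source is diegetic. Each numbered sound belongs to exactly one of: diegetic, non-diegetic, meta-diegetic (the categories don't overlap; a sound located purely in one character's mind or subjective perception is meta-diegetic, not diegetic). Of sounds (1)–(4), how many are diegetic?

1

(1) the air-conditioning unit is part of the location's real environment → diegetic.
(2) is non-diegetic: nothing in the scene produces it; it's an accent added for the audience.
(3) a remembered line, private to Leilani — not present in the room, not audible to Greta → meta-diegetic.
(4) is meta-diegetic: Leilani alone 'hears' it — an imagined sound, not present in the space.
Diegetic: (1) — that's 1.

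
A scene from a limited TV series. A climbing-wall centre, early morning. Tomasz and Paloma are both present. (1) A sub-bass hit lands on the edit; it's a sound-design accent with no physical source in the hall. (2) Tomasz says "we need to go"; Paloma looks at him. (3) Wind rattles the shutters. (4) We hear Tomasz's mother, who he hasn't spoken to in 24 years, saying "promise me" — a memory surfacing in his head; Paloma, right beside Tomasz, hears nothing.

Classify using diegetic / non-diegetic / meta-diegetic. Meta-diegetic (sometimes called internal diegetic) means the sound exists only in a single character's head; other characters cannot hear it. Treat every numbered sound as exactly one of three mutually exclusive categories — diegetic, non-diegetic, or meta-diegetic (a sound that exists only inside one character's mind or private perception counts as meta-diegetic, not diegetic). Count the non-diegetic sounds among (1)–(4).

1

Sound (1): it's a sound-design accent with no in-world source; no one in the scene can hear it, so non-diegetic.
Sound (2): spoken by a character present in the story world, so diegetic.
Sound (3): wind is part of the location's real environment, so diegetic.
(4) is meta-diegetic: the voice is a memory playing only inside Tomasz's mind; Paloma can't hear it.
Non-diegetic: (1) — that's 1.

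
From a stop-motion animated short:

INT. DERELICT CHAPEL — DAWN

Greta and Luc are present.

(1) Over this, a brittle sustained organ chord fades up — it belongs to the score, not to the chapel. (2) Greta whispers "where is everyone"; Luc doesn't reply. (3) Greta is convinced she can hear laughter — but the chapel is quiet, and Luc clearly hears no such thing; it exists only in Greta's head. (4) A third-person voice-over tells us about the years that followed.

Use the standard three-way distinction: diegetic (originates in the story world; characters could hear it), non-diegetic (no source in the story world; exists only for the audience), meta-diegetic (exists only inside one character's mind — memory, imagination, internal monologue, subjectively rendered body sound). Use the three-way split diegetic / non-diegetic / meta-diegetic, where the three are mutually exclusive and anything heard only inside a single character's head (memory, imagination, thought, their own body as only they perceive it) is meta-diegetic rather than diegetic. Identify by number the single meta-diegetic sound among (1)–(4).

Sound (1): nothing in the chapel produces it and the characters don't hear it — pure soundtrack, so non-diegetic.
(2) Greta is a character speaking aloud in the scene → diegetic.
(3) Greta alone 'hears' it — an imagined sound, not present in the space → meta-diegetic.
Sound (4): commentary laid over the scene from outside the fiction, so non-diegetic.
Only (3) is meta-diegetic.

3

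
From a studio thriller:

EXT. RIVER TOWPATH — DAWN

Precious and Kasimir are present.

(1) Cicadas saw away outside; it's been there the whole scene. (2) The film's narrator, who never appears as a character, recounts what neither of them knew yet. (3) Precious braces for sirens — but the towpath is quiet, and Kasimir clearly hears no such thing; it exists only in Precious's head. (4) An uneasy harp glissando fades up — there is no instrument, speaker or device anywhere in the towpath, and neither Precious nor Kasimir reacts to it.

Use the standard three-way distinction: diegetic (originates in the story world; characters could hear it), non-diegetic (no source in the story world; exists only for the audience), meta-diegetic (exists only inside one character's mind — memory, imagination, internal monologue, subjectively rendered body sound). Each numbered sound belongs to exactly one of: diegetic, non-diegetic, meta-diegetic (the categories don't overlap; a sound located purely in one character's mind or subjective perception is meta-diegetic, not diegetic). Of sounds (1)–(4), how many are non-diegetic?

Sound (1): ambient/room sound belonging to the story's physical space, so diegetic.
Sound (2): commentary laid over the scene from outside the fiction, so non-diegetic.
(3) Precious alone 'hears' it — an imagined sound, not present in the space → meta-diegetic.
Sound (4): score with no on-screen or off-screen source; it exists for the audience alone, so non-diegetic.
Non-diegetic: (2), (4) — that's 2.

2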